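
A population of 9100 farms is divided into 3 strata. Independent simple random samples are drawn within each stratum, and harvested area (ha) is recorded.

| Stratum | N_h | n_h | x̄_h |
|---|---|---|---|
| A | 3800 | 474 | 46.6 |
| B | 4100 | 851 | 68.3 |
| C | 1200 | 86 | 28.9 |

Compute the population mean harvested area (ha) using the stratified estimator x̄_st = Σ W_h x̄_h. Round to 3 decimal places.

x̄_st ≈ 54.043

N = Σ N_h = 9100. Stratum weights W_h = N_h/N.
x̄_st = (3800·46.6 + 4100·68.3 + 1200·28.9) / 9100 = 54.04286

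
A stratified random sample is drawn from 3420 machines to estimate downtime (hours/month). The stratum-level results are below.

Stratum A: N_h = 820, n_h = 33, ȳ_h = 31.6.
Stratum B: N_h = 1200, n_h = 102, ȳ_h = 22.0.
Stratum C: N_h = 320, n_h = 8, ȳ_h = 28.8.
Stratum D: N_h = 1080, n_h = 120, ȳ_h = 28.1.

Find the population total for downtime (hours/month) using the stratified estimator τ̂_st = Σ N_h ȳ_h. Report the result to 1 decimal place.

τ̂_st = Σ N_h ȳ_h = 820·31.6 + 1200·22.0 + 320·28.8 + 1080·28.1 = 91876.0

τ̂_st ≈ 91876.0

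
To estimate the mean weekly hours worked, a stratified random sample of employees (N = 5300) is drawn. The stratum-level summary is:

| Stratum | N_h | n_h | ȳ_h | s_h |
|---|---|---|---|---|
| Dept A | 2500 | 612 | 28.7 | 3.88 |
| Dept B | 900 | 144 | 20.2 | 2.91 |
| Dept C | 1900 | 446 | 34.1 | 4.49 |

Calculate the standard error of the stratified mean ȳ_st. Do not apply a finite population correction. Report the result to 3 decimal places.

SE(ȳ_st) ≈ 0.114

V̂(ȳ_st) = Σ W_h² s_h²/n_h, with W_h = N_h/N and N = 5300:
  stratum Dept A: (2500/5300)²·3.88²/612 = 0.00547319
  stratum Dept B: (900/5300)²·2.91²/144 = 0.00169573
  stratum Dept C: (1900/5300)²·4.49²/446 = 0.00580916
V̂(ȳ_st) = 0.0129781
SE(ȳ_st) = √0.0129781 = 0.113921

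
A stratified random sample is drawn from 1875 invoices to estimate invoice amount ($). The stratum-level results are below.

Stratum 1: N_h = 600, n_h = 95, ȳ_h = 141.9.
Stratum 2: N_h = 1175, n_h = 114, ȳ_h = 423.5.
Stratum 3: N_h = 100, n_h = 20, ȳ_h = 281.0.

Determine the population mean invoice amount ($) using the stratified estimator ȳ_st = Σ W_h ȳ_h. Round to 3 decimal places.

ȳ_st ≈ 325.788

N = Σ N_h = 1875. Stratum weights W_h = N_h/N.
ȳ_st = (600·141.9 + 1175·423.5 + 100·281.0) / 1875 = 325.78800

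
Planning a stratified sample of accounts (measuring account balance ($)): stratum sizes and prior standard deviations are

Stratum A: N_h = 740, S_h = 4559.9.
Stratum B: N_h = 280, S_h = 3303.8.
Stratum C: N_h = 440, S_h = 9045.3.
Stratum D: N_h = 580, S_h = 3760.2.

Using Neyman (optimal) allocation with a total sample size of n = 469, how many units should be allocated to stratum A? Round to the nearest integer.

Neyman allocation: n_h = n · N_h S_h / Σ N_i S_i, with n = 469.
  stratum A: N_h·S_h = 740·4559.9 = 3374326.00
  stratum B: N_h·S_h = 280·3303.8 = 925064.00
  stratum C: N_h·S_h = 440·9045.3 = 3979932.00
  stratum D: N_h·S_h = 580·3760.2 = 2180916.00
Σ N_h S_h = 10460238.00
n for stratum A = 469·3374326.00/10460238.00 = 151.293 → 151

151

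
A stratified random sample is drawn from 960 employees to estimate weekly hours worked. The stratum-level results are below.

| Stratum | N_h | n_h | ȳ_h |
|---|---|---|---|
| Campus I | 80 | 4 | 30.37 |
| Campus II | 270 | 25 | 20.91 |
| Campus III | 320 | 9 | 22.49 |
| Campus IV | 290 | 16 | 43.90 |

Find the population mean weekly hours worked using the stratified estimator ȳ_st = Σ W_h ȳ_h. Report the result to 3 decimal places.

N = Σ N_h = 960. Stratum weights W_h = N_h/N.
ȳ_st = (80·30.37 + 270·20.91 + 320·22.49 + 290·43.90) / 960 = 29.16990

ȳ_st ≈ 29.170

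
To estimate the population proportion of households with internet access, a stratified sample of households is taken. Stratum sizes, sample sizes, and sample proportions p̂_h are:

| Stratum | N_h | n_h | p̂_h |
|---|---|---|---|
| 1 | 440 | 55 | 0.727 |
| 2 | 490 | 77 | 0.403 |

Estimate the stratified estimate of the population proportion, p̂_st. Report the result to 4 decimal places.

p̂_st ≈ 0.5563

N = 930; stratum weights W_h = N_h/N.
p̂_st = Σ W_h p̂_h = (440·0.727 + 490·0.403)/930 = 0.55629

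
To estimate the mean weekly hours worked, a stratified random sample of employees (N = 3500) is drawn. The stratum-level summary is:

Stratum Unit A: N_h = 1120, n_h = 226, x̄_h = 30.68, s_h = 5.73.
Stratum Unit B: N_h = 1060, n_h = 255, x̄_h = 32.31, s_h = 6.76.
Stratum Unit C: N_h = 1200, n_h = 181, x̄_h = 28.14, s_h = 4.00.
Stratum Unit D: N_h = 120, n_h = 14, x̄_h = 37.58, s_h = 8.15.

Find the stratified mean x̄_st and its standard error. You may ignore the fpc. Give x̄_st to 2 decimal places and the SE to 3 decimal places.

x̄_st = Σ W_h x̄_h = (1120·30.68 + 1060·32.31 + 1200·28.14 + 120·37.58)/3500 = 30.53937
V̂(x̄_st) = Σ W_h² s_h²/n_h, with W_h = N_h/N and N = 3500:
  stratum Unit A: (1120/3500)²·5.73²/226 = 0.0148765
  stratum Unit B: (1060/3500)²·6.76²/255 = 0.0164372
  stratum Unit C: (1200/3500)²·4.00²/181 = 0.0103913
  stratum Unit D: (120/3500)²·8.15²/14 = 0.00557717
V̂(x̄_st) = 0.0472822
SE(x̄_st) = √0.0472822 = 0.217445

x̄_st ≈ 30.54, SE ≈ 0.217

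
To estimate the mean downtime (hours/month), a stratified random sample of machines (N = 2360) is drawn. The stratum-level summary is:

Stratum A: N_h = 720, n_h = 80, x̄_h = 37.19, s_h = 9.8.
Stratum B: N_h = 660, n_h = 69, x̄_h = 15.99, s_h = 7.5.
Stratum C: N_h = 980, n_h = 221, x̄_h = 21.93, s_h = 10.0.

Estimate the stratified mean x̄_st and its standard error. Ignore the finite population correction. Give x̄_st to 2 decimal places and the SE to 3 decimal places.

x̄_st ≈ 24.92, SE ≈ 0.504

x̄_st = Σ W_h x̄_h = (720·37.19 + 660·15.99 + 980·21.93)/2360 = 24.92441
V̂(x̄_st) = Σ W_h² s_h²/n_h, with W_h = N_h/N and N = 2360:
  stratum A: (720/2360)²·9.8²/80 = 0.111739
  stratum B: (660/2360)²·7.5²/69 = 0.0637584
  stratum C: (980/2360)²·10.0²/221 = 0.0780254
V̂(x̄_st) = 0.253522
SE(x̄_st) = √0.253522 = 0.50351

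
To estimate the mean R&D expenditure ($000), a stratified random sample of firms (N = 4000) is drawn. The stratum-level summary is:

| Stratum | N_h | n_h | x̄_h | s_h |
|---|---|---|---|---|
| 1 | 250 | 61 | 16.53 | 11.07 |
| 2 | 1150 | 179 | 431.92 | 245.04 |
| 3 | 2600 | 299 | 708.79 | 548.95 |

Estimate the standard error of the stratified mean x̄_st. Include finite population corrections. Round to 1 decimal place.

V̂(x̄_st) = Σ W_h² (1 − n_h/N_h) s_h²/n_h, with W_h = N_h/N and N = 4000:
  stratum 1: (250/4000)²·(1 − 61/250)·11.07²/61 = 0.00593263
  stratum 2: (1150/4000)²·(1 − 179/1150)·245.04²/179 = 23.4109
  stratum 3: (2600/4000)²·(1 − 299/2600)·548.95²/299 = 376.846
V̂(x̄_st) = 400.263
SE(x̄_st) = √400.263 = 20.0066

SE(x̄_st) ≈ 20.0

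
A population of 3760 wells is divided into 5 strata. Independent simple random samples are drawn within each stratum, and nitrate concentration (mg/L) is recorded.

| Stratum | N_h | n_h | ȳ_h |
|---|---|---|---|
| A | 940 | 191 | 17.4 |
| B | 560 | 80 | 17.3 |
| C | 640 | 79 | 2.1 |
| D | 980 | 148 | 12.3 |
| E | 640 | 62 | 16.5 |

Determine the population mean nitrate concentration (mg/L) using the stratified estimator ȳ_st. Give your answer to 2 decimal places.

N = Σ N_h = 3760. Stratum weights W_h = N_h/N.
ȳ_st = (940·17.4 + 560·17.3 + 640·2.1 + 980·12.3 + 640·16.5) / 3760 = 13.2984

ȳ_st ≈ 13.30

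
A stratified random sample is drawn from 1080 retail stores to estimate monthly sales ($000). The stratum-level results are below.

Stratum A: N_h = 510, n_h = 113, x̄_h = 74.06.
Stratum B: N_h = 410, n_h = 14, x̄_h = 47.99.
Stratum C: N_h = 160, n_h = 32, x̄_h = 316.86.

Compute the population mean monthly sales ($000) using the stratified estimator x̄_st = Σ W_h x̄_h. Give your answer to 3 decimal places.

x̄_st ≈ 100.133

N = Σ N_h = 1080. Stratum weights W_h = N_h/N.
x̄_st = (510·74.06 + 410·47.99 + 160·316.86) / 1080 = 100.13343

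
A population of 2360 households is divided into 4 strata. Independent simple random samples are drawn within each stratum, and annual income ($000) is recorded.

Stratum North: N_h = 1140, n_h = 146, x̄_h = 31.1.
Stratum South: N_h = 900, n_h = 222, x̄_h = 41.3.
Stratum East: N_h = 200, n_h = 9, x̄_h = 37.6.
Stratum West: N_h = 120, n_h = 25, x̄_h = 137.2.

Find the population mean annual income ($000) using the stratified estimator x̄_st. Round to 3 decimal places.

x̄_st ≈ 40.936

N = Σ N_h = 2360. Stratum weights W_h = N_h/N.
x̄_st = (1140·31.1 + 900·41.3 + 200·37.6 + 120·137.2) / 2360 = 40.93559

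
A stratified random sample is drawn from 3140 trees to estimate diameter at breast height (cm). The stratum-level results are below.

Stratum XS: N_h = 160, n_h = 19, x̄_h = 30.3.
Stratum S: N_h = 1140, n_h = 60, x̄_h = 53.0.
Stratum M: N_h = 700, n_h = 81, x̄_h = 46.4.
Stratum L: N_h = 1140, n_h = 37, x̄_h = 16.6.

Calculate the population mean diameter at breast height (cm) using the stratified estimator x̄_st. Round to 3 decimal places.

N = Σ N_h = 3140. Stratum weights W_h = N_h/N.
x̄_st = (160·30.3 + 1140·53.0 + 700·46.4 + 1140·16.6) / 3140 = 37.15669

x̄_st ≈ 37.157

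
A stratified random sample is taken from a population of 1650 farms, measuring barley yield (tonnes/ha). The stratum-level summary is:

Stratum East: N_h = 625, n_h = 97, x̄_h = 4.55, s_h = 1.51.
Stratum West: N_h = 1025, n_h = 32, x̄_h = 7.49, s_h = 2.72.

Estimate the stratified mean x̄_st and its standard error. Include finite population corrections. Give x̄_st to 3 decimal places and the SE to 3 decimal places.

x̄_st ≈ 6.376, SE ≈ 0.299

x̄_st = Σ W_h x̄_h = (625·4.55 + 1025·7.49)/1650 = 6.37636
V̂(x̄_st) = Σ W_h² (1 − n_h/N_h) s_h²/n_h, with W_h = N_h/N and N = 1650:
  stratum East: (625/1650)²·(1 − 97/625)·1.51²/97 = 0.00284923
  stratum West: (1025/1650)²·(1 − 32/1025)·2.72²/32 = 0.0864357
V̂(x̄_st) = 0.0892849
SE(x̄_st) = √0.0892849 = 0.298806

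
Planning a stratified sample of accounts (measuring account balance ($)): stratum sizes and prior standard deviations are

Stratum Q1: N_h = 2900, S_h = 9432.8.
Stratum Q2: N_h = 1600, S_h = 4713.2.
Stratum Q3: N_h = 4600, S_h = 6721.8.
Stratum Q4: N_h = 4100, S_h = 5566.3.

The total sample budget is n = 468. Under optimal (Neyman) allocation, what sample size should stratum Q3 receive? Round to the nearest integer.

Neyman allocation: n_h = n · N_h S_h / Σ N_i S_i, with n = 468.
  stratum Q1: N_h·S_h = 2900·9432.8 = 27355120.00
  stratum Q2: N_h·S_h = 1600·4713.2 = 7541120.00
  stratum Q3: N_h·S_h = 4600·6721.8 = 30920280.00
  stratum Q4: N_h·S_h = 4100·5566.3 = 22821830.00
Σ N_h S_h = 88638350.00
n for stratum Q3 = 468·30920280.00/88638350.00 = 163.255 → 163

163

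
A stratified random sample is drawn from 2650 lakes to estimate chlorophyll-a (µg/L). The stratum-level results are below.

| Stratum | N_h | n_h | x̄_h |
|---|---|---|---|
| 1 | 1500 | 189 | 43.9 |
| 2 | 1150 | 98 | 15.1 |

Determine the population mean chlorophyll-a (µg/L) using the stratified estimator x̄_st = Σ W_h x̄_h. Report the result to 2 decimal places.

x̄_st ≈ 31.40

N = Σ N_h = 2650. Stratum weights W_h = N_h/N.
x̄_st = (1500·43.9 + 1150·15.1) / 2650 = 31.4019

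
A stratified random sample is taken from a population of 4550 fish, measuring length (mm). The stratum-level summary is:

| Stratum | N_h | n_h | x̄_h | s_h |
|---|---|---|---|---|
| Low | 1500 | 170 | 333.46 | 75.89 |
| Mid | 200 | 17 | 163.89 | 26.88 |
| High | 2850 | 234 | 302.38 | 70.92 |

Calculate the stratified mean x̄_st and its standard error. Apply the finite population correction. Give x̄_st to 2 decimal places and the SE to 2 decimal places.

x̄_st = Σ W_h x̄_h = (1500·333.46 + 200·163.89 + 2850·302.38)/4550 = 306.53868
V̂(x̄_st) = Σ W_h² (1 − n_h/N_h) s_h²/n_h, with W_h = N_h/N and N = 4550:
  stratum Low: (1500/4550)²·(1 − 170/1500)·75.89²/170 = 3.26468
  stratum Mid: (200/4550)²·(1 − 17/200)·26.88²/17 = 0.0751394
  stratum High: (2850/4550)²·(1 − 234/2850)·70.92²/234 = 7.74072
V̂(x̄_st) = 11.0805
SE(x̄_st) = √11.0805 = 3.32874

x̄_st ≈ 306.54, SE ≈ 3.33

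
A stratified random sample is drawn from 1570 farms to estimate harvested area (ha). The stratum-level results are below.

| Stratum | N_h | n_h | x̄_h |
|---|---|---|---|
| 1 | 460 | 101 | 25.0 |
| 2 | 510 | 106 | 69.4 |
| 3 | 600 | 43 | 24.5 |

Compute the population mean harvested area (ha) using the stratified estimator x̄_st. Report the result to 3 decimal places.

x̄_st ≈ 39.232

N = Σ N_h = 1570. Stratum weights W_h = N_h/N.
x̄_st = (460·25.0 + 510·69.4 + 600·24.5) / 1570 = 39.23185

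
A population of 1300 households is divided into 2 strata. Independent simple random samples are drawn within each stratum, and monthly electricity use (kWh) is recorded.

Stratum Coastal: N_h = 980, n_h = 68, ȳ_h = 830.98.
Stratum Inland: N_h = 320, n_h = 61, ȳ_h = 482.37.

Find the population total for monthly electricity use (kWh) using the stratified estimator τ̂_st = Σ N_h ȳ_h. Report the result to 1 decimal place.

τ̂_st ≈ 968718.8

τ̂_st = Σ N_h ȳ_h = 980·830.98 + 320·482.37 = 968718.8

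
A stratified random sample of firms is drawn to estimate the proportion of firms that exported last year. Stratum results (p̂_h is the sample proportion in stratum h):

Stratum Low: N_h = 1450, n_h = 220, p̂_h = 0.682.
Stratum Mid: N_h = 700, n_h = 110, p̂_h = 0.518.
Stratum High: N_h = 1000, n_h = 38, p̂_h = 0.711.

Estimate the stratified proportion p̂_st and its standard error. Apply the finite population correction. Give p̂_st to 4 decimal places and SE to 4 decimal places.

p̂_st ≈ 0.6548, SE ≈ 0.0285

N = 3150; stratum weights W_h = N_h/N.
p̂_st = Σ W_h p̂_h = (1450·0.682 + 700·0.518 + 1000·0.711)/3150 = 0.65476
V̂(p̂_st) = Σ W_h² (1 − n_h/N_h) p̂_h(1−p̂_h)/(n_h−1):
  stratum Low: (1450/3150)²·(1 − 220/1450)·0.682·0.318/219 = 0.000178
  stratum Mid: (700/3150)²·(1 − 110/700)·0.518·0.482/109 = 9.53409e-05
  stratum High: (1000/3150)²·(1 − 38/1000)·0.711·0.289/37 = 0.000538418
V̂(p̂_st) = 0.000811759; SE = √V̂ = 0.0284914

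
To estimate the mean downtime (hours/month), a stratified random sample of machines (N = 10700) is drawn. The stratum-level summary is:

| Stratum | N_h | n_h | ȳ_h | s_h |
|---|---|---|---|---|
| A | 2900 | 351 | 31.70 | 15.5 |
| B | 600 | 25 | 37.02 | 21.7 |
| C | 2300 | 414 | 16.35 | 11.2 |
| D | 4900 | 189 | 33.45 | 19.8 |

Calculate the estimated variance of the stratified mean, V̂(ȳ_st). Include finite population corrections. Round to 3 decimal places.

V̂(ȳ_st) ≈ 0.531

V̂(ȳ_st) = Σ W_h² (1 − n_h/N_h) s_h²/n_h, with W_h = N_h/N and N = 10700:
  stratum A: (2900/10700)²·(1 − 351/2900)·15.5²/351 = 0.0441933
  stratum B: (600/10700)²·(1 − 25/600)·21.7²/25 = 0.0567585
  stratum C: (2300/10700)²·(1 − 414/2300)·11.2²/414 = 0.0114799
  stratum D: (4900/10700)²·(1 − 189/4900)·19.8²/189 = 0.418225
V̂(ȳ_st) = 0.530657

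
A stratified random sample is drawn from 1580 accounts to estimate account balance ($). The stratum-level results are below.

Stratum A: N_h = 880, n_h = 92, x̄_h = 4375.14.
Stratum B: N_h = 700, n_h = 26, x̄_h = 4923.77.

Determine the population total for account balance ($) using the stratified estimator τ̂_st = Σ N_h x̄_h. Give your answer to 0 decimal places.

τ̂_st = Σ N_h x̄_h = 880·4375.14 + 700·4923.77 = 7296762

τ̂_st ≈ 7296762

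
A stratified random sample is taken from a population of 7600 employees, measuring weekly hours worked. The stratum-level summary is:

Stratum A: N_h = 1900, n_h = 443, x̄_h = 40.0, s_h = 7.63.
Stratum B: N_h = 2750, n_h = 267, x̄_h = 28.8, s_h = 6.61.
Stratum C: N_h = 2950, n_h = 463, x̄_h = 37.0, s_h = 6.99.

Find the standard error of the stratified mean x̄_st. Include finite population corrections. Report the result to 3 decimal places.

SE(x̄_st) ≈ 0.198

V̂(x̄_st) = Σ W_h² (1 − n_h/N_h) s_h²/n_h, with W_h = N_h/N and N = 7600:
  stratum A: (1900/7600)²·(1 − 443/1900)·7.63²/443 = 0.00629842
  stratum B: (2750/7600)²·(1 − 267/2750)·6.61²/267 = 0.0193452
  stratum C: (2950/7600)²·(1 − 463/2950)·6.99²/463 = 0.0134043
V̂(x̄_st) = 0.0390479
SE(x̄_st) = √0.0390479 = 0.197606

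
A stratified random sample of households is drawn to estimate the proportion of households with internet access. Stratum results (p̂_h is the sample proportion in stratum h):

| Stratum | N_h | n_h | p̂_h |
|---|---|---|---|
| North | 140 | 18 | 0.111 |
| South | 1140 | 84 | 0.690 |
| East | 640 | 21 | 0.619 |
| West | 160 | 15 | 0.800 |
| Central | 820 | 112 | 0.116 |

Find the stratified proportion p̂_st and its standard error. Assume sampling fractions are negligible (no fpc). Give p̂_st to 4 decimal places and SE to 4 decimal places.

N = 2900; stratum weights W_h = N_h/N.
p̂_st = Σ W_h p̂_h = (140·0.111 + 1140·0.690 + 640·0.619 + 160·0.800 + 820·0.116)/2900 = 0.49014
V̂(p̂_st) = Σ W_h² p̂_h(1−p̂_h)/(n_h−1):
  stratum North: (140/2900)²·0.111·0.889/17 = 1.35281e-05
  stratum South: (1140/2900)²·0.690·0.310/83 = 0.000398241
  stratum East: (640/2900)²·0.619·0.381/20 = 0.000574314
  stratum West: (160/2900)²·0.800·0.200/14 = 3.47885e-05
  stratum Central: (820/2900)²·0.116·0.884/111 = 7.38616e-05
V̂(p̂_st) = 0.00109473; SE = √V̂ = 0.0330868

p̂_st ≈ 0.4901, SE ≈ 0.0331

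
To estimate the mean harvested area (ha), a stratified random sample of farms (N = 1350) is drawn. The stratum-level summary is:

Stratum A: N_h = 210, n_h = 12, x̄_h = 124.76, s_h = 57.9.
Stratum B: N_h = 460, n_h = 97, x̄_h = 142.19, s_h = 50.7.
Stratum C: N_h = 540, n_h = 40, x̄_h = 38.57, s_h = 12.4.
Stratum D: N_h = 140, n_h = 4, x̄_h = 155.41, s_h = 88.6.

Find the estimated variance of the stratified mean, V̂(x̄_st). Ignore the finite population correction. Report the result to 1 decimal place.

V̂(x̄_st) ≈ 31.6

V̂(x̄_st) = Σ W_h² s_h²/n_h, with W_h = N_h/N and N = 1350:
  stratum A: (210/1350)²·57.9²/12 = 6.76
  stratum B: (460/1350)²·50.7²/97 = 3.07675
  stratum C: (540/1350)²·12.4²/40 = 0.61504
  stratum D: (140/1350)²·88.6²/4 = 21.1055
V̂(x̄_st) = 31.5573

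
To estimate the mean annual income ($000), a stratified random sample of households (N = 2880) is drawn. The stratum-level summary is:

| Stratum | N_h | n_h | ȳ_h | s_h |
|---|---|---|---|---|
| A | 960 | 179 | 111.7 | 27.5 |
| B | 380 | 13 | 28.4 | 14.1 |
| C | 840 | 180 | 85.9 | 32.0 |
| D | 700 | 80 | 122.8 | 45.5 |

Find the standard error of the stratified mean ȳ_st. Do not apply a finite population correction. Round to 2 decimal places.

V̂(ȳ_st) = Σ W_h² s_h²/n_h, with W_h = N_h/N and N = 2880:
  stratum A: (960/2880)²·27.5²/179 = 0.469429
  stratum B: (380/2880)²·14.1²/13 = 0.266242
  stratum C: (840/2880)²·32.0²/180 = 0.483951
  stratum D: (700/2880)²·45.5²/80 = 1.52878
V̂(ȳ_st) = 2.7484
SE(ȳ_st) = √2.7484 = 1.65783

SE(ȳ_st) ≈ 1.66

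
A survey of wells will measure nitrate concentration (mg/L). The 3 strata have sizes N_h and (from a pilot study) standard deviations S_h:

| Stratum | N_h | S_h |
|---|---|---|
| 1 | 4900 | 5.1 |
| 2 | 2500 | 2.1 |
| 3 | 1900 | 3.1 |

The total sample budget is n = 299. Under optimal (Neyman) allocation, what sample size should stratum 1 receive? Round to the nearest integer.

Neyman allocation: n_h = n · N_h S_h / Σ N_i S_i, with n = 299.
  stratum 1: N_h·S_h = 4900·5.1 = 24990.00
  stratum 2: N_h·S_h = 2500·2.1 = 5250.00
  stratum 3: N_h·S_h = 1900·3.1 = 5890.00
Σ N_h S_h = 36130.00
n for stratum 1 = 299·24990.00/36130.00 = 206.809 → 207

207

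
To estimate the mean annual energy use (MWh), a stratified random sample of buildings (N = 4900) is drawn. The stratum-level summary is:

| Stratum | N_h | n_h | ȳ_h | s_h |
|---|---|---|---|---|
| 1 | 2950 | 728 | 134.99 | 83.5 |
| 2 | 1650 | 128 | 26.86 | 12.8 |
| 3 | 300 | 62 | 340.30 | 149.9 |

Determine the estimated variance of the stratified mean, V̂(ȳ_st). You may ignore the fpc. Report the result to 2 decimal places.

V̂(ȳ_st) = Σ W_h² s_h²/n_h, with W_h = N_h/N and N = 4900:
  stratum 1: (2950/4900)²·83.5²/728 = 3.47131
  stratum 2: (1650/4900)²·12.8²/128 = 0.14514
  stratum 3: (300/4900)²·149.9²/62 = 1.35851
V̂(ȳ_st) = 4.97496

V̂(ȳ_st) ≈ 4.97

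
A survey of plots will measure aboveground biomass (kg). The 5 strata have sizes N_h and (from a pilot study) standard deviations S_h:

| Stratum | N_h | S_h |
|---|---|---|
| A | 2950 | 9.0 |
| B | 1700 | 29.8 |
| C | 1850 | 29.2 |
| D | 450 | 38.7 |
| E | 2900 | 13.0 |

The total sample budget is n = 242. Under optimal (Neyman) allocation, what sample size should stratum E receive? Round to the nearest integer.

Neyman allocation: n_h = n · N_h S_h / Σ N_i S_i, with n = 242.
  stratum A: N_h·S_h = 2950·9.0 = 26550.00
  stratum B: N_h·S_h = 1700·29.8 = 50660.00
  stratum C: N_h·S_h = 1850·29.2 = 54020.00
  stratum D: N_h·S_h = 450·38.7 = 17415.00
  stratum E: N_h·S_h = 2900·13.0 = 37700.00
Σ N_h S_h = 186345.00
n for stratum E = 242·37700.00/186345.00 = 48.960 → 49

49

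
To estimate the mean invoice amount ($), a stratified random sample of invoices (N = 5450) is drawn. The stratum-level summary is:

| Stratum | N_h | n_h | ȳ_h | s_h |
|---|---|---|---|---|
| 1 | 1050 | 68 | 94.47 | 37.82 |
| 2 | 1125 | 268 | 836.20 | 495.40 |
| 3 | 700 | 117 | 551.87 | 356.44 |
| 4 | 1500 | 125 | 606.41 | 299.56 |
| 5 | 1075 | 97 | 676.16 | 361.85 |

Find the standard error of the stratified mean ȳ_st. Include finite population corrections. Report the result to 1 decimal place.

SE(ȳ_st) ≈ 12.0

V̂(ȳ_st) = Σ W_h² (1 − n_h/N_h) s_h²/n_h, with W_h = N_h/N and N = 5450:
  stratum 1: (1050/5450)²·(1 − 68/1050)·37.82²/68 = 0.7302
  stratum 2: (1125/5450)²·(1 − 268/1125)·495.40²/268 = 29.7247
  stratum 3: (700/5450)²·(1 − 117/700)·356.44²/117 = 14.9197
  stratum 4: (1500/5450)²·(1 − 125/1500)·299.56²/125 = 49.8492
  stratum 5: (1075/5450)²·(1 − 97/1075)·361.85²/97 = 47.7793
V̂(ȳ_st) = 143.003
SE(ȳ_st) = √143.003 = 11.9584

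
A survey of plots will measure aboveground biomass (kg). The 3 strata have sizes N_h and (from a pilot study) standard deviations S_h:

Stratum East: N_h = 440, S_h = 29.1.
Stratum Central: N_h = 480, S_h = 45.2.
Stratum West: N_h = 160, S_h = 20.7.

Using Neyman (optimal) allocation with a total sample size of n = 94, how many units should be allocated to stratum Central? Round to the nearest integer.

Neyman allocation: n_h = n · N_h S_h / Σ N_i S_i, with n = 94.
  stratum East: N_h·S_h = 440·29.1 = 12804.00
  stratum Central: N_h·S_h = 480·45.2 = 21696.00
  stratum West: N_h·S_h = 160·20.7 = 3312.00
Σ N_h S_h = 37812.00
n for stratum Central = 94·21696.00/37812.00 = 53.936 → 54

54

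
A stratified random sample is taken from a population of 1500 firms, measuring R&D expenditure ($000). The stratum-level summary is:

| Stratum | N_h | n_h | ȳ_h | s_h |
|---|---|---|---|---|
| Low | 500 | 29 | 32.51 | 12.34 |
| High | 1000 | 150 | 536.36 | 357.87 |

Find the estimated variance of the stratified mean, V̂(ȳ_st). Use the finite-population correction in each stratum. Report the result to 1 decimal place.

V̂(ȳ_st) ≈ 323.1

V̂(ȳ_st) = Σ W_h² (1 − n_h/N_h) s_h²/n_h, with W_h = N_h/N and N = 1500:
  stratum Low: (500/1500)²·(1 − 29/500)·12.34²/29 = 0.549592
  stratum High: (1000/1500)²·(1 − 150/1000)·357.87²/150 = 322.549
V̂(ȳ_st) = 323.099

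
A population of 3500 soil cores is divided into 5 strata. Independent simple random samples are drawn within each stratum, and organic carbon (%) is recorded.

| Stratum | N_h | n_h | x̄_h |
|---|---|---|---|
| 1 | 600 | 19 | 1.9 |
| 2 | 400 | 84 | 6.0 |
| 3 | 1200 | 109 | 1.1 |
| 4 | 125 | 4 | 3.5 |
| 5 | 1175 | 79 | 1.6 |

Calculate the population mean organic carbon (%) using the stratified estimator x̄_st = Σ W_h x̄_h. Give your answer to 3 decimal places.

N = Σ N_h = 3500. Stratum weights W_h = N_h/N.
x̄_st = (600·1.9 + 400·6.0 + 1200·1.1 + 125·3.5 + 1175·1.6) / 3500 = 2.05071

x̄_st ≈ 2.051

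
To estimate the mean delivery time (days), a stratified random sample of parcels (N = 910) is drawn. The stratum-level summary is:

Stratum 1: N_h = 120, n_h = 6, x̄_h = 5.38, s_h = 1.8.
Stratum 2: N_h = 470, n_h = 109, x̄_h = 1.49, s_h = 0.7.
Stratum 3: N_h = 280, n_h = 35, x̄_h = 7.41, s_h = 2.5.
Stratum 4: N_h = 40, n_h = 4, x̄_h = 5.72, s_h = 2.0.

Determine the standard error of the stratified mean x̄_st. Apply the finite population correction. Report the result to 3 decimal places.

V̂(x̄_st) = Σ W_h² (1 − n_h/N_h) s_h²/n_h, with W_h = N_h/N and N = 910:
  stratum 1: (120/910)²·(1 − 6/120)·1.8²/6 = 0.00892066
  stratum 2: (470/910)²·(1 − 109/470)·0.7²/109 = 0.000921068
  stratum 3: (280/910)²·(1 − 35/280)·2.5²/35 = 0.0147929
  stratum 4: (40/910)²·(1 − 4/40)·2.0²/4 = 0.00173892
V̂(x̄_st) = 0.0263735
SE(x̄_st) = √0.0263735 = 0.162399

SE(x̄_st) ≈ 0.162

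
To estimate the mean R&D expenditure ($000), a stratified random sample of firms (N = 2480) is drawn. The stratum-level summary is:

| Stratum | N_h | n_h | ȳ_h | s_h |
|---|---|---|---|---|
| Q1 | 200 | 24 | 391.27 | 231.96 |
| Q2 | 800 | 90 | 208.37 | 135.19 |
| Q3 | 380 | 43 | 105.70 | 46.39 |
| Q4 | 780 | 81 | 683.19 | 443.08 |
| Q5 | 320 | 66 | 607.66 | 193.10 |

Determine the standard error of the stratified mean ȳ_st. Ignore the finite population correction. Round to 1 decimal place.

SE(ȳ_st) ≈ 16.9

V̂(ȳ_st) = Σ W_h² s_h²/n_h, with W_h = N_h/N and N = 2480:
  stratum Q1: (200/2480)²·231.96²/24 = 14.5805
  stratum Q2: (800/2480)²·135.19²/90 = 21.1312
  stratum Q3: (380/2480)²·46.39²/43 = 1.17502
  stratum Q4: (780/2480)²·443.08²/81 = 239.754
  stratum Q5: (320/2480)²·193.10²/66 = 9.40626
V̂(ȳ_st) = 286.046
SE(ȳ_st) = √286.046 = 16.9129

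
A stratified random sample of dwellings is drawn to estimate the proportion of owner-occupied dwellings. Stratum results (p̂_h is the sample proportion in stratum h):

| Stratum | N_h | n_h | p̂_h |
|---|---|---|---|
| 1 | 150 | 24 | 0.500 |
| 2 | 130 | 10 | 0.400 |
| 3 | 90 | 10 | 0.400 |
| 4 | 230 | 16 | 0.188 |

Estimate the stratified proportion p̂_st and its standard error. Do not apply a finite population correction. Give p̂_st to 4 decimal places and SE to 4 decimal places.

p̂_st ≈ 0.3437, SE ≈ 0.0635

N = 600; stratum weights W_h = N_h/N.
p̂_st = Σ W_h p̂_h = (150·0.500 + 130·0.400 + 90·0.400 + 230·0.188)/600 = 0.34373
V̂(p̂_st) = Σ W_h² p̂_h(1−p̂_h)/(n_h−1):
  stratum 1: (150/600)²·0.500·0.500/23 = 0.000679348
  stratum 2: (130/600)²·0.400·0.600/9 = 0.00125185
  stratum 3: (90/600)²·0.400·0.600/9 = 0.0006
  stratum 4: (230/600)²·0.188·0.812/15 = 0.00149546
V̂(p̂_st) = 0.00402666; SE = √V̂ = 0.063456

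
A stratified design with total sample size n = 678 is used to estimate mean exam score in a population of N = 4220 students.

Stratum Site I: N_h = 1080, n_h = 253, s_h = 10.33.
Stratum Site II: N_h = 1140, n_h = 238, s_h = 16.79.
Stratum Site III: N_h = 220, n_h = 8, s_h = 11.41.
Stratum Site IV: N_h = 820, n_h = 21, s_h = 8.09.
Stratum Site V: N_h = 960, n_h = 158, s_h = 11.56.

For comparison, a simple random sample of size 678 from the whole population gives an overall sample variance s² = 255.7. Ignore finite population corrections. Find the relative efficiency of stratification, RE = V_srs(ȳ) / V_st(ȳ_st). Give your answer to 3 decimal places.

V̂(ȳ_st) = Σ W_h² s_h²/n_h, with W_h = N_h/N and N = 4220:
  stratum Site I: (1080/4220)²·10.33²/253 = 0.027625
  stratum Site II: (1140/4220)²·16.79²/238 = 0.0864389
  stratum Site III: (220/4220)²·11.41²/8 = 0.0442285
  stratum Site IV: (820/4220)²·8.09²/21 = 0.117674
  stratum Site V: (960/4220)²·11.56²/158 = 0.04377
V_st = 0.319736
V_srs = s²/n = 255.7/678 = 0.377139
Relative efficiency = V_srs / V_st = 0.377139/0.319736 = 1.1795

RE ≈ 1.180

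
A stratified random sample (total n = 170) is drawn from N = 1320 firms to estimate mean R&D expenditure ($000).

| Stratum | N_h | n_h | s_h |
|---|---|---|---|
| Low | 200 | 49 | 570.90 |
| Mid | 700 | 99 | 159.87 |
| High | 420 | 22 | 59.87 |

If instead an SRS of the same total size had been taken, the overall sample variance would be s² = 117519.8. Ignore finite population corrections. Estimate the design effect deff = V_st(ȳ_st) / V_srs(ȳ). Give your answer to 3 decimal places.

V̂(ȳ_st) = Σ W_h² s_h²/n_h, with W_h = N_h/N and N = 1320:
  stratum Low: (200/1320)²·570.90²/49 = 152.699
  stratum Mid: (700/1320)²·159.87²/99 = 72.6017
  stratum High: (420/1320)²·59.87²/22 = 16.4948
V_st = 241.795
V_srs = s²/n = 117519.8/170 = 691.293
deff = V_st / V_srs = 241.795/691.293 = 0.3498

deff ≈ 0.350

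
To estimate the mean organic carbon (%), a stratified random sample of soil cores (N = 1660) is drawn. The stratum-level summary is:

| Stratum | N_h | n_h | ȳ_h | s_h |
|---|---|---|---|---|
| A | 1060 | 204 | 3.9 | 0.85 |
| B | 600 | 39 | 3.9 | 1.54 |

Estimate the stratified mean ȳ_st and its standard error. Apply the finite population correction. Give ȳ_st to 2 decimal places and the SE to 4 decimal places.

ȳ_st ≈ 3.90, SE ≈ 0.0927

ȳ_st = Σ W_h ȳ_h = (1060·3.9 + 600·3.9)/1660 = 3.90000
V̂(ȳ_st) = Σ W_h² (1 − n_h/N_h) s_h²/n_h, with W_h = N_h/N and N = 1660:
  stratum A: (1060/1660)²·(1 − 204/1060)·0.85²/204 = 0.00116619
  stratum B: (600/1660)²·(1 − 39/600)·1.54²/39 = 0.00742805
V̂(ȳ_st) = 0.00859424
SE(ȳ_st) = √0.00859424 = 0.0927051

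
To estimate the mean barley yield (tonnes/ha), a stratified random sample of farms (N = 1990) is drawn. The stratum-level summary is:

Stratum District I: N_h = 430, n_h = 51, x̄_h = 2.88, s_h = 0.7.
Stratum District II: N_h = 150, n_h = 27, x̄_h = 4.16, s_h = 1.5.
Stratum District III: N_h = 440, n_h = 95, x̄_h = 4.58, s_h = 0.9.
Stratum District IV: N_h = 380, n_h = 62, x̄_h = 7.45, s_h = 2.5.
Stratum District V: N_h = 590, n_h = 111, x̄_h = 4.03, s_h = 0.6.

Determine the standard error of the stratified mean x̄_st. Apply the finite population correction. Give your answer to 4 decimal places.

SE(x̄_st) ≈ 0.0665

V̂(x̄_st) = Σ W_h² (1 − n_h/N_h) s_h²/n_h, with W_h = N_h/N and N = 1990:
  stratum District I: (430/1990)²·(1 − 51/430)·0.7²/51 = 0.000395392
  stratum District II: (150/1990)²·(1 − 27/150)·1.5²/27 = 0.000388248
  stratum District III: (440/1990)²·(1 − 95/440)·0.9²/95 = 0.000326834
  stratum District IV: (380/1990)²·(1 − 62/380)·2.5²/62 = 0.00307605
  stratum District V: (590/1990)²·(1 − 111/590)·0.6²/111 = 0.000231452
V̂(x̄_st) = 0.00441797
SE(x̄_st) = √0.00441797 = 0.0664678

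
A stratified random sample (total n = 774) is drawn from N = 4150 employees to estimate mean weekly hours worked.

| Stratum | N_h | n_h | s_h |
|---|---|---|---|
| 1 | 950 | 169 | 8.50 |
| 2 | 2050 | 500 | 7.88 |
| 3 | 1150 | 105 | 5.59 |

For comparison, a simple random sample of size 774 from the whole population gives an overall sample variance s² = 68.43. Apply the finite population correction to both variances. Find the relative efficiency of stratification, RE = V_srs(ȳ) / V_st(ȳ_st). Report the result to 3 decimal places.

RE ≈ 1.158

V̂(ȳ_st) = Σ W_h² (1 − n_h/N_h) s_h²/n_h, with W_h = N_h/N and N = 4150:
  stratum 1: (950/4150)²·(1 − 169/950)·8.50²/169 = 0.0184175
  stratum 2: (2050/4150)²·(1 − 500/2050)·7.88²/500 = 0.0229125
  stratum 3: (1150/4150)²·(1 − 105/1150)·5.59²/105 = 0.020766
V_st = 0.0620959
V_srs = (1 − 774/4150)·68.43/774 = 0.0719217
Relative efficiency = V_srs / V_st = 0.0719217/0.0620959 = 1.1582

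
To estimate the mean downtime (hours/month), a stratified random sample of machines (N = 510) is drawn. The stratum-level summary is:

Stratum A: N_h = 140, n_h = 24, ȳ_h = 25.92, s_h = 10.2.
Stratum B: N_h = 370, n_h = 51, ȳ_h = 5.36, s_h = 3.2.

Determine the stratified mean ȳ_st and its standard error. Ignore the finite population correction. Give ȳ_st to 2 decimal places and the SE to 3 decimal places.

ȳ_st = Σ W_h ȳ_h = (140·25.92 + 370·5.36)/510 = 11.00392
V̂(ȳ_st) = Σ W_h² s_h²/n_h, with W_h = N_h/N and N = 510:
  stratum A: (140/510)²·10.2²/24 = 0.326667
  stratum B: (370/510)²·3.2²/51 = 0.10568
V̂(ȳ_st) = 0.432347
SE(ȳ_st) = √0.432347 = 0.657531

ȳ_st ≈ 11.00, SE ≈ 0.658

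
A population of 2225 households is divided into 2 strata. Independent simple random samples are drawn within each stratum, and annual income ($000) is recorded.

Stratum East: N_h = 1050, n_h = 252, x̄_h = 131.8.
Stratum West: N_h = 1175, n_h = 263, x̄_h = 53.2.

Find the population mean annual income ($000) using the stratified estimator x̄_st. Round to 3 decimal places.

x̄_st ≈ 90.292

N = Σ N_h = 2225. Stratum weights W_h = N_h/N.
x̄_st = (1050·131.8 + 1175·53.2) / 2225 = 90.29213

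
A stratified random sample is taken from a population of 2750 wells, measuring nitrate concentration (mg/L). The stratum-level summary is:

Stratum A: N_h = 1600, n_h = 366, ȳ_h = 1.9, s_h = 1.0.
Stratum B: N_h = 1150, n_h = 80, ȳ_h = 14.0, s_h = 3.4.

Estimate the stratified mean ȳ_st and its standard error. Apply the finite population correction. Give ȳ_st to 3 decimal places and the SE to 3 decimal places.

ȳ_st = Σ W_h ȳ_h = (1600·1.9 + 1150·14.0)/2750 = 6.96000
V̂(ȳ_st) = Σ W_h² (1 − n_h/N_h) s_h²/n_h, with W_h = N_h/N and N = 2750:
  stratum A: (1600/2750)²·(1 − 366/1600)·1.0²/366 = 0.000713327
  stratum B: (1150/2750)²·(1 − 80/1150)·3.4²/80 = 0.0235117
V̂(ȳ_st) = 0.024225
SE(ȳ_st) = √0.024225 = 0.155644

ȳ_st ≈ 6.960, SE ≈ 0.156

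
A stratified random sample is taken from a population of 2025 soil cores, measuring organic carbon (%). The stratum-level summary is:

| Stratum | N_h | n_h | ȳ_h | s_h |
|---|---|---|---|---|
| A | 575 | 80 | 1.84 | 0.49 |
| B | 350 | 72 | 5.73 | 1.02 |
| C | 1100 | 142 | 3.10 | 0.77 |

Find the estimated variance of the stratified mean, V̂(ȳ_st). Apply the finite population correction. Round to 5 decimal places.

V̂(ȳ_st) = Σ W_h² (1 − n_h/N_h) s_h²/n_h, with W_h = N_h/N and N = 2025:
  stratum A: (575/2025)²·(1 − 80/575)·0.49²/80 = 0.000208317
  stratum B: (350/2025)²·(1 − 72/350)·1.02²/72 = 0.000342871
  stratum C: (1100/2025)²·(1 − 142/1100)·0.77²/142 = 0.001073
V̂(ȳ_st) = 0.00162419

V̂(ȳ_st) ≈ 0.00162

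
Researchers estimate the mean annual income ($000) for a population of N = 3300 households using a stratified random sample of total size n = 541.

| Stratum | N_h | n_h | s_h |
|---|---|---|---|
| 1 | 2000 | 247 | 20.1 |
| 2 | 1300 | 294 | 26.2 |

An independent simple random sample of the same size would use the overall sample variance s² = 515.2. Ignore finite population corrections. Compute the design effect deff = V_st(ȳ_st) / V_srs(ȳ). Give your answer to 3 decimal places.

deff ≈ 1.011

V̂(ȳ_st) = Σ W_h² s_h²/n_h, with W_h = N_h/N and N = 3300:
  stratum 1: (2000/3300)²·20.1²/247 = 0.600796
  stratum 2: (1300/3300)²·26.2²/294 = 0.362338
V_st = 0.963134
V_srs = s²/n = 515.2/541 = 0.952311
deff = V_st / V_srs = 0.963134/0.952311 = 1.0114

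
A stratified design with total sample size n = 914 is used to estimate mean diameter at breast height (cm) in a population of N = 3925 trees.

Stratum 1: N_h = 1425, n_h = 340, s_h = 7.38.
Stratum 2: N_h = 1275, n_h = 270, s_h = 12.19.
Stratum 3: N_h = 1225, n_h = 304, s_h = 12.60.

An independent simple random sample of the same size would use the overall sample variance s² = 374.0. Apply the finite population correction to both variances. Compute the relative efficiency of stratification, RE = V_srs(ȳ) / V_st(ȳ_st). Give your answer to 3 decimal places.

RE ≈ 3.136

V̂(ȳ_st) = Σ W_h² (1 − n_h/N_h) s_h²/n_h, with W_h = N_h/N and N = 3925:
  stratum 1: (1425/3925)²·(1 − 340/1425)·7.38²/340 = 0.0160768
  stratum 2: (1275/3925)²·(1 − 270/1275)·12.19²/270 = 0.0457763
  stratum 3: (1225/3925)²·(1 − 304/1225)·12.60²/304 = 0.0382458
V_st = 0.100099
V_srs = (1 − 914/3925)·374.0/914 = 0.313904
Relative efficiency = V_srs / V_st = 0.313904/0.100099 = 3.1359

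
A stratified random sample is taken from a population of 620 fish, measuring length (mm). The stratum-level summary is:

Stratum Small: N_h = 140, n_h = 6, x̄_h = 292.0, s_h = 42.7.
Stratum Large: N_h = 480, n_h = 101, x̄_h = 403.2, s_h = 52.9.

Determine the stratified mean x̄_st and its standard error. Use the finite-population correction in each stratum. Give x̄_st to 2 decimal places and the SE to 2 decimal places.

x̄_st ≈ 378.09, SE ≈ 5.29

x̄_st = Σ W_h x̄_h = (140·292.0 + 480·403.2)/620 = 378.09032
V̂(x̄_st) = Σ W_h² (1 − n_h/N_h) s_h²/n_h, with W_h = N_h/N and N = 620:
  stratum Small: (140/620)²·(1 − 6/140)·42.7²/6 = 14.8304
  stratum Large: (480/620)²·(1 − 101/480)·52.9²/101 = 13.1125
V̂(x̄_st) = 27.943
SE(x̄_st) = √27.943 = 5.28611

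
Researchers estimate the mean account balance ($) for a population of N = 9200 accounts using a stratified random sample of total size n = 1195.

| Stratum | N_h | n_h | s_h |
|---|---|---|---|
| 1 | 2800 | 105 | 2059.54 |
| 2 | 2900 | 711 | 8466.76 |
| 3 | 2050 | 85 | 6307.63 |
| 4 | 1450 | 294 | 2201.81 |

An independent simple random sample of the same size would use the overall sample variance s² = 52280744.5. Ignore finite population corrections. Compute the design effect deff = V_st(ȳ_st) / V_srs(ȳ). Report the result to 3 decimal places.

V̂(ȳ_st) = Σ W_h² s_h²/n_h, with W_h = N_h/N and N = 9200:
  stratum 1: (2800/9200)²·2059.54²/105 = 3741.89
  stratum 2: (2900/9200)²·8466.76²/711 = 10018.1
  stratum 3: (2050/9200)²·6307.63²/85 = 23240.5
  stratum 4: (1450/9200)²·2201.81²/294 = 409.612
V_st = 37410.1
V_srs = s²/n = 52280744.5/1195 = 43749.6
deff = V_st / V_srs = 37410.1/43749.6 = 0.8551

deff ≈ 0.855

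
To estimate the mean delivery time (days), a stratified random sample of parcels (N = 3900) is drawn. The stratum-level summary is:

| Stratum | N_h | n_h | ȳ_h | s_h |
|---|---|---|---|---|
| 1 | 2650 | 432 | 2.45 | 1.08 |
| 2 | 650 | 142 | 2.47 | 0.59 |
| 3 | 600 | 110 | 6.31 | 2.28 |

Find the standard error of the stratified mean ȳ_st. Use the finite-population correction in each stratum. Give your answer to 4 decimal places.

V̂(ȳ_st) = Σ W_h² (1 − n_h/N_h) s_h²/n_h, with W_h = N_h/N and N = 3900:
  stratum 1: (2650/3900)²·(1 − 432/2650)·1.08²/432 = 0.00104338
  stratum 2: (650/3900)²·(1 − 142/650)·0.59²/142 = 5.32186e-05
  stratum 3: (600/3900)²·(1 − 110/600)·2.28²/110 = 0.000913472
V̂(ȳ_st) = 0.00201007
SE(ȳ_st) = √0.00201007 = 0.0448338

SE(ȳ_st) ≈ 0.0448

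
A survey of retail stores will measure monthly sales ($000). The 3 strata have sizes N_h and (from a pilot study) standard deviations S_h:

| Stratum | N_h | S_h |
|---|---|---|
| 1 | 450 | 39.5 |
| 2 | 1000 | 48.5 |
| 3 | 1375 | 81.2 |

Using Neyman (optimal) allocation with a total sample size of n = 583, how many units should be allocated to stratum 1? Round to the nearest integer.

58

Neyman allocation: n_h = n · N_h S_h / Σ N_i S_i, with n = 583.
  stratum 1: N_h·S_h = 450·39.5 = 17775.00
  stratum 2: N_h·S_h = 1000·48.5 = 48500.00
  stratum 3: N_h·S_h = 1375·81.2 = 111650.00
Σ N_h S_h = 177925.00
n for stratum 1 = 583·17775.00/177925.00 = 58.243 → 58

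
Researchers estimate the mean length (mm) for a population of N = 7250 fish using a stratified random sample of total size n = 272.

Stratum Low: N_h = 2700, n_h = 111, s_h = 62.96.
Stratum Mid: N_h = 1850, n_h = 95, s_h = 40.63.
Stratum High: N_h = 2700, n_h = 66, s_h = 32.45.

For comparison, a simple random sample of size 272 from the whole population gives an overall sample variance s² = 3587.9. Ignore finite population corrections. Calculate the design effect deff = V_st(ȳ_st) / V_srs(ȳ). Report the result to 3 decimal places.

V̂(ȳ_st) = Σ W_h² s_h²/n_h, with W_h = N_h/N and N = 7250:
  stratum Low: (2700/7250)²·62.96²/111 = 4.95288
  stratum Mid: (1850/7250)²·40.63²/95 = 1.13146
  stratum High: (2700/7250)²·32.45²/66 = 2.21277
V_st = 8.29711
V_srs = s²/n = 3587.9/272 = 13.1908
deff = V_st / V_srs = 8.29711/13.1908 = 0.6290

deff ≈ 0.629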